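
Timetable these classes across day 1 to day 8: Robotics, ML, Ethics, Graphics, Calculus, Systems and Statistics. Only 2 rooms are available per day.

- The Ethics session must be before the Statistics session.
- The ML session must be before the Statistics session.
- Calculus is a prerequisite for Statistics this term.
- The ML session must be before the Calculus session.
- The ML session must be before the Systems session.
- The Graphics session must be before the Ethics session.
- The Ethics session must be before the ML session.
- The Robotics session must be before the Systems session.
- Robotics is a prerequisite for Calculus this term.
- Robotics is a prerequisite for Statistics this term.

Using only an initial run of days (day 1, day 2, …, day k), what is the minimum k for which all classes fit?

The precedence chain requires at least 5 distinct days.
With at most 2 per day and 7 classes, at least 4 days are needed.
5 works (last occupied day: day 5): for example ML -> day 3; Systems -> day 4; Statistics -> day 5; Graphics -> day 1; Robotics -> day 1; Calculus -> day 4; Ethics -> day 2.

5 days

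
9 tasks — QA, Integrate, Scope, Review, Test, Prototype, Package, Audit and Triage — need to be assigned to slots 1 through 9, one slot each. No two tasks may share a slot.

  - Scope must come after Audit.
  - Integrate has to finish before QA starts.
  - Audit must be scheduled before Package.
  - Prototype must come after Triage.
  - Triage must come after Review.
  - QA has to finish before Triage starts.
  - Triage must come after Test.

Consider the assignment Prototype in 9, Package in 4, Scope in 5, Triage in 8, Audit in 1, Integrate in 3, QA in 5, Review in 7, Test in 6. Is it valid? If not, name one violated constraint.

No — it violates: No two tasks may share a slot

Prototype must come after Triage — holds.
Triage must come after Test — holds.
No two tasks may share a slot — violated.
Audit must be scheduled before Package — holds.
QA has to finish before Triage starts — holds.
Scope must come after Audit — holds.
Triage must come after Review — holds.
Integrate has to finish before QA starts — holds.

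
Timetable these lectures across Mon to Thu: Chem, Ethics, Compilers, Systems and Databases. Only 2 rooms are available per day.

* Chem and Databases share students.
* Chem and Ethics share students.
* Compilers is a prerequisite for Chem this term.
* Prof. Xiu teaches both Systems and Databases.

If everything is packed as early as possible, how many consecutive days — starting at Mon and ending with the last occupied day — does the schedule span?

3

The precedence chain requires at least 2 distinct days.
With at most 2 per day and 5 lectures, at least 3 days are needed.
3 works (last occupied day: Wed): for example Compilers -> Mon, Systems -> Tue, Ethics -> Mon, Databases -> Wed, Chem -> Tue.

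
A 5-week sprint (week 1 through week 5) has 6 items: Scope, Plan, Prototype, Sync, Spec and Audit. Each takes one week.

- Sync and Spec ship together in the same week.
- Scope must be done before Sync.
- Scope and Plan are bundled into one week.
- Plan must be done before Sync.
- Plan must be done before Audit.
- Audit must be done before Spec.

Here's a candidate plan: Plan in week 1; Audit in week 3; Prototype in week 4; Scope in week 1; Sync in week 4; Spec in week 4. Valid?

Audit must be done before Spec — holds.
Scope and Plan are bundled into one week — holds.
Scope must be done before Sync — holds.
Plan must be done before Audit — holds.
Plan must be done before Sync — holds.
Sync and Spec ship together in the same week — holds.

Yes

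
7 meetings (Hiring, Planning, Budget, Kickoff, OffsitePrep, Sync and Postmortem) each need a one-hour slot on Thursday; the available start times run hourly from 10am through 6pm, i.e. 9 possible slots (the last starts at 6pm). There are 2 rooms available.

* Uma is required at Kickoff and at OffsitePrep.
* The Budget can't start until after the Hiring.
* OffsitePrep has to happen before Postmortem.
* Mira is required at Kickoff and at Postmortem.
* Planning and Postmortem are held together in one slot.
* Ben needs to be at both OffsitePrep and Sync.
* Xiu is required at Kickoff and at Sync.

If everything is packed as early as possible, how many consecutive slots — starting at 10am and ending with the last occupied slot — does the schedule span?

The precedence chain requires at least 2 distinct slots.
With at most 2 per slot and 7 meetings, at least 4 slots are needed.
4 works (last occupied slot: 1pm): for example OffsitePrep -> 10am; Sync -> 1pm; Kickoff -> 11am; Hiring -> 10am; Planning -> 12pm; Postmortem -> 12pm; Budget -> 11am.

4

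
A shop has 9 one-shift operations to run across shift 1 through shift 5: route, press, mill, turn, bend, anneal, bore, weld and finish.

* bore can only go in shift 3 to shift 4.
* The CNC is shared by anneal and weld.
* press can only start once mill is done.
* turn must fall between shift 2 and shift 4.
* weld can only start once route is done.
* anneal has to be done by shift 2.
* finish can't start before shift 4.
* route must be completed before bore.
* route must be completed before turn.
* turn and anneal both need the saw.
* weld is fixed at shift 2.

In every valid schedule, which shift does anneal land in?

anneal's window is shift 1–shift 2.
weld is fixed at shift 2, and anneal can't share a shift with weld.
So anneal must be shift 1.

shift 1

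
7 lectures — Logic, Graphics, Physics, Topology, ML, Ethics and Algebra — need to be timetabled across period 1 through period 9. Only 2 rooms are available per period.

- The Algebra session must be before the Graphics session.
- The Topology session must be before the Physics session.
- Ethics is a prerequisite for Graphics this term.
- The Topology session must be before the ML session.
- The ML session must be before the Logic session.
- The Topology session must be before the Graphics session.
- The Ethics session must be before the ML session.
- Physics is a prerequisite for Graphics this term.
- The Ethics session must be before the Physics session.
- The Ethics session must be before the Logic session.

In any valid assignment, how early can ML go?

Precedence pushes ML to at least period 2; downstream work caps ML at period 8.
ML at period 2 is achievable: Logic in period 3; Physics in period 2; Ethics in period 1; Topology in period 1; ML in period 2; Graphics in period 4; Algebra in period 3.

period 2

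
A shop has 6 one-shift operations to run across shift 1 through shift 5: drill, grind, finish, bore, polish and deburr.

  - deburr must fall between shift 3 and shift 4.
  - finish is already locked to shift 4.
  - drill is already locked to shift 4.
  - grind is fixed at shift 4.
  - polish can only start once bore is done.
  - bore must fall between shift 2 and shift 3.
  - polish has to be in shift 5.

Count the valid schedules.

4

Enumerating: grind=shift 4, deburr=shift 3, finish=shift 4, drill=shift 4, polish=shift 5, bore=shift 2 | deburr -> shift 4, bore -> shift 2, finish -> shift 4, drill -> shift 4, polish -> shift 5, grind -> shift 4 | grind -> shift 4; bore -> shift 3; deburr -> shift 3; finish -> shift 4; polish -> shift 5; drill -> shift 4 | drill in shift 4, grind in shift 4, bore in shift 3, deburr in shift 4, finish in shift 4, polish in shift 5.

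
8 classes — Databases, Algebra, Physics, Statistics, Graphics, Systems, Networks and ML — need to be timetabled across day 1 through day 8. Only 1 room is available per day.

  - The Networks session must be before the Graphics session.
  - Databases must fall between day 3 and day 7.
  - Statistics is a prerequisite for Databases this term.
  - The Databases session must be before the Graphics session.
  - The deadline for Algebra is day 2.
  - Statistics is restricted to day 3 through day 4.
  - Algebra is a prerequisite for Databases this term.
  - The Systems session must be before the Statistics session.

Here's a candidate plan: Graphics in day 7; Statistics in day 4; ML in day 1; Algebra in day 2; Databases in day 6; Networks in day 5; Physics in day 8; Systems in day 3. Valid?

The deadline for Algebra is day 2 — holds.
The Networks session must be before the Graphics session — holds.
The Databases session must be before the Graphics session — holds.
Databases must fall between day 3 and day 7 — holds.
Algebra is a prerequisite for Databases this term — holds.
Statistics is a prerequisite for Databases this term — holds.
Statistics is restricted to day 3 through day 4 — holds.
The Systems session must be before the Statistics session — holds.
Only 1 room is available per day — holds.

Yes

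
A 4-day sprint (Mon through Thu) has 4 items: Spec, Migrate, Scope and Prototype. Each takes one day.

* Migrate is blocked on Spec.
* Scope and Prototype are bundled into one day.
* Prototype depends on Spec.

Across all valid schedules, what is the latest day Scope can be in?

Thu

Scope must be in the same day as Prototype, which can't be before Tue, so Scope is at least Tue.
Scope at Thu is achievable: Spec in Mon; Migrate in Tue; Scope in Thu; Prototype in Thu.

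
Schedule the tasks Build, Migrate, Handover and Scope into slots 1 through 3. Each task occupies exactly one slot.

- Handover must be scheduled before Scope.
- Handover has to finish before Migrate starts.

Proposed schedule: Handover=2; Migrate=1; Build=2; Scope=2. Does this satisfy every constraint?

No — it violates: Handover has to finish before Migrate starts

Handover has to finish before Migrate starts — violated.
Handover must be scheduled before Scope — violated.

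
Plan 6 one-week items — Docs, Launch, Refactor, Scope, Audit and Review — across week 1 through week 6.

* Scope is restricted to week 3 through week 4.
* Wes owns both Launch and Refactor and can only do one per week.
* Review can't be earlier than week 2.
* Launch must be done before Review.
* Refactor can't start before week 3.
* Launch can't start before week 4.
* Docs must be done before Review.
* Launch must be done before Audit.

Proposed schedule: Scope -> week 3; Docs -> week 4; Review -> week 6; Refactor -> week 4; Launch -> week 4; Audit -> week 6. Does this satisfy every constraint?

Invalid. Wes owns both Launch and Refactor and can only do one per week.

Launch must be done before Audit — holds.
Launch must be done before Review — holds.
Wes owns both Launch and Refactor and can only do one per week — violated.
Docs must be done before Review — holds.
Review can't be earlier than week 2 — holds.
Refactor can't start before week 3 — holds.
Launch can't start before week 4 — holds.
Scope is restricted to week 3 through week 4 — holds.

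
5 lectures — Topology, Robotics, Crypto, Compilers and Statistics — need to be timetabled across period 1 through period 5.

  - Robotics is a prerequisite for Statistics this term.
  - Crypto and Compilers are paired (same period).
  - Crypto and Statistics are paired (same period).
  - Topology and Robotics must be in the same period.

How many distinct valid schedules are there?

Splitting on Topology: it can be period 1 (4), period 2 (3), period 3 (2), period 4 (1). Listing each branch's schedules as (Robotics, Crypto, Compilers, Statistics) by period number:
Topology=period 1: (1,2,2,2) (1,3,3,3) (1,4,4,4) (1,5,5,5) — 4.
Topology=period 2: (2,3,3,3) (2,4,4,4) (2,5,5,5) — 3.
Topology=period 3: (3,4,4,4) (3,5,5,5) — 2.
Topology=period 4: (4,5,5,5) — 1.
Summing: 4 + 3 + 2 + 1 = 10.

10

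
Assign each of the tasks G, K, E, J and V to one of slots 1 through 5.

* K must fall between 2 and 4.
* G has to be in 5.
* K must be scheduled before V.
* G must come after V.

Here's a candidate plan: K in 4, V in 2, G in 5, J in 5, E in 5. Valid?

G has to be in 5 — holds.
K must be scheduled before V — violated.
K must fall between 2 and 4 — holds.
G must come after V — holds.

No — it violates: K must be scheduled before V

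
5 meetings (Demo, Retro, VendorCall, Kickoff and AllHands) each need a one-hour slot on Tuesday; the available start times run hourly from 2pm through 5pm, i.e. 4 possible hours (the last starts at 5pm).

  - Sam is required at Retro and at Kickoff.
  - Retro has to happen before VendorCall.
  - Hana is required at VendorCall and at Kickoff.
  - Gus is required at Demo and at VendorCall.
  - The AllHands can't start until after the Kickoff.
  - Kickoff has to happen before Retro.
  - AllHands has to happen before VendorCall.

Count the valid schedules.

Splitting on Demo: it can be 2pm (6), 3pm (6), 4pm (5), 5pm (1). Listing each branch's schedules as (Retro, VendorCall, Kickoff, AllHands):
Demo=2pm: (3pm,4pm,2pm,3pm) (3pm,5pm,2pm,3pm) (3pm,5pm,2pm,4pm) (4pm,5pm,2pm,3pm) (4pm,5pm,2pm,4pm) (4pm,5pm,3pm,4pm) — 6.
Demo=3pm: (3pm,4pm,2pm,3pm) (3pm,5pm,2pm,3pm) (3pm,5pm,2pm,4pm) (4pm,5pm,2pm,3pm) (4pm,5pm,2pm,4pm) (4pm,5pm,3pm,4pm) — 6.
Demo=4pm: (3pm,5pm,2pm,3pm) (3pm,5pm,2pm,4pm) (4pm,5pm,2pm,3pm) (4pm,5pm,2pm,4pm) (4pm,5pm,3pm,4pm) — 5.
Demo=5pm: (3pm,4pm,2pm,3pm) — 1.
Summing: 6 + 6 + 5 + 1 = 18.

18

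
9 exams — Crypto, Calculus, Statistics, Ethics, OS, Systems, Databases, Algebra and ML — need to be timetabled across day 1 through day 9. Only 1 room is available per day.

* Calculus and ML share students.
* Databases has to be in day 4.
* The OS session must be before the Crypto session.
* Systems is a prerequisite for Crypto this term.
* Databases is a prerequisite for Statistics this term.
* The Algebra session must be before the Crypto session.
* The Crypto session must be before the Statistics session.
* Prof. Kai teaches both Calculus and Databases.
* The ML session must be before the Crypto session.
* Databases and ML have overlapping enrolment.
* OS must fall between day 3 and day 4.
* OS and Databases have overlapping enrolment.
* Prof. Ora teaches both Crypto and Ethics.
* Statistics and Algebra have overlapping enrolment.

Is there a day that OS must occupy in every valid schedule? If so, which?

OS's window is day 3–day 4.
Databases is fixed at day 4, and OS can't share a day with Databases.
So OS must be day 3.

day 3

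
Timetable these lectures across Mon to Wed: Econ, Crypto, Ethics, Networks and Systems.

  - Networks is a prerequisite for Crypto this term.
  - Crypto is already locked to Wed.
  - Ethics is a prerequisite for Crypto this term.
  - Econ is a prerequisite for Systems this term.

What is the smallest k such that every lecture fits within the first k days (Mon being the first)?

3

The precedence chain requires at least 2 distinct days.
Crypto can't be placed before Wed — that is day 3 counting from Mon — so the schedule must run through at least 3 days.
3 works (last occupied day: Wed): for example Networks=Mon, Econ=Mon, Systems=Tue, Ethics=Mon, Crypto=Wed.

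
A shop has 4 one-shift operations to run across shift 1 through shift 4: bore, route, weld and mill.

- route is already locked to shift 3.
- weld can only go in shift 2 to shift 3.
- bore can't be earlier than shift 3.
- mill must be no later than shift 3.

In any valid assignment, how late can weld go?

shift 3

Weld is available from shift 2; weld's own window allows nothing later than shift 3.
weld at shift 3 is achievable: bore in shift 3; mill in shift 1; route in shift 3; weld in shift 3.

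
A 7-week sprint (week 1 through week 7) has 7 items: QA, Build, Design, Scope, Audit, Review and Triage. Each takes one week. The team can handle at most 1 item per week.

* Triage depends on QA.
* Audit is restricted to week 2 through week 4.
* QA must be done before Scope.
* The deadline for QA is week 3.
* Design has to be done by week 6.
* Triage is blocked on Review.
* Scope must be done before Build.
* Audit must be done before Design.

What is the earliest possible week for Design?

Precedence pushes Design to at least week 3; Design's own window allows nothing later than week 6.
Design at week 3 is achievable: Review=week 5; Triage=week 6; Scope=week 4; QA=week 1; Build=week 7; Design=week 3; Audit=week 2.

week 3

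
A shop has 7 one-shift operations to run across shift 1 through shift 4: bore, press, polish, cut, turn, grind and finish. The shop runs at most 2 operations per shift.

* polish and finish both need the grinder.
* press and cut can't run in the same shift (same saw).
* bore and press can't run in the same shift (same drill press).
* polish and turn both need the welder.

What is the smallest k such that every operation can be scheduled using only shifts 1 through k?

4 shifts

With at most 2 per shift and 7 operations, at least 4 shifts are needed.
4 works (last occupied shift: shift 4): for example bore in shift 1, polish in shift 1, turn in shift 2, finish in shift 4, cut in shift 3, grind in shift 3, press in shift 2.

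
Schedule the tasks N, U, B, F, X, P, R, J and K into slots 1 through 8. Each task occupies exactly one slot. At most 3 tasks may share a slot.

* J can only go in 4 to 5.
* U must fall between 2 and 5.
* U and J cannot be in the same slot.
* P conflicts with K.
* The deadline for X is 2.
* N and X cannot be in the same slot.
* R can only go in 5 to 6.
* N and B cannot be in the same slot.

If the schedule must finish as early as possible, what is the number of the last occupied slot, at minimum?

With at most 3 per slot and 9 tasks, at least 3 slots are needed.
R can't be placed before 5, so the schedule must run through at least slot 5.
5 works (last occupied slot: 5): for example K=3, B=1, U=2, P=2, F=1, N=2, X=1, R=5, J=4.

slot 5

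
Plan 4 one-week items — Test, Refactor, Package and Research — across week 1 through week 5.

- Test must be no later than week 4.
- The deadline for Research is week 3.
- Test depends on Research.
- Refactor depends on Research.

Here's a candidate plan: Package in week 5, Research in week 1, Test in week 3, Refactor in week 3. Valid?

The deadline for Research is week 3 — holds.
Test depends on Research — holds.
Test must be no later than week 4 — holds.
Refactor depends on Research — holds.

Valid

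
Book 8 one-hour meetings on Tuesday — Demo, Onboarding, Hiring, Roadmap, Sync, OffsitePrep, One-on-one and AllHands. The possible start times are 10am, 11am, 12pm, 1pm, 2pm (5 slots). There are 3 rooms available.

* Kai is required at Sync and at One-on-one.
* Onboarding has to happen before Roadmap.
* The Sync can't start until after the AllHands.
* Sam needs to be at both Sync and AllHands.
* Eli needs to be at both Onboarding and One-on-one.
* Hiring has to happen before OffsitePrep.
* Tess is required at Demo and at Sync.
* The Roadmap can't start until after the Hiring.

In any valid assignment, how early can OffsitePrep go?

Precedence pushes OffsitePrep to at least 11am.
OffsitePrep at 11am is achievable: Hiring=10am; AllHands=10am; One-on-one=12pm; Demo=12pm; OffsitePrep=11am; Roadmap=11am; Sync=11am; Onboarding=10am.

11am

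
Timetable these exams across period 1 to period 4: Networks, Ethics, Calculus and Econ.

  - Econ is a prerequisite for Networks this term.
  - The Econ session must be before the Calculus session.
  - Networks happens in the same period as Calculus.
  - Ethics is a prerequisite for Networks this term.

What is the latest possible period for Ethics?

period 3

Downstream work caps Ethics at period 3.
Ethics at period 3 is achievable: Ethics in period 3, Networks in period 4, Econ in period 1, Calculus in period 4.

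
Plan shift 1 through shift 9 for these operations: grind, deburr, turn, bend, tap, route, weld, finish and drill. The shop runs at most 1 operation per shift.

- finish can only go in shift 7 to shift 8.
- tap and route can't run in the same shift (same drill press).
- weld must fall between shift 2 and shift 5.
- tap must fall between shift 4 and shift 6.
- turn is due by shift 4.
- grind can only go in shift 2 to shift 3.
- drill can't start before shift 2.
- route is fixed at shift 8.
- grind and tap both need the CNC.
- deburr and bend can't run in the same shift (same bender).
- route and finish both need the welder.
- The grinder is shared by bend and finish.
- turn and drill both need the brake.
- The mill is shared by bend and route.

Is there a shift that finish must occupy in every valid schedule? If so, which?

finish's window is shift 7–shift 8.
route is fixed at shift 8, and finish can't share a shift with route.
So finish must be shift 7.

shift 7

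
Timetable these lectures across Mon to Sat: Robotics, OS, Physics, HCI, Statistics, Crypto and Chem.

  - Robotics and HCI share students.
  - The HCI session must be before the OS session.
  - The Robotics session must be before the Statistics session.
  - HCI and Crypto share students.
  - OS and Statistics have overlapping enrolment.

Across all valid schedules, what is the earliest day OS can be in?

Tue

Precedence pushes OS to at least Tue.
OS at Tue is achievable: HCI in Mon, Physics in Mon, OS in Tue, Chem in Mon, Crypto in Tue, Robotics in Tue, Statistics in Wed.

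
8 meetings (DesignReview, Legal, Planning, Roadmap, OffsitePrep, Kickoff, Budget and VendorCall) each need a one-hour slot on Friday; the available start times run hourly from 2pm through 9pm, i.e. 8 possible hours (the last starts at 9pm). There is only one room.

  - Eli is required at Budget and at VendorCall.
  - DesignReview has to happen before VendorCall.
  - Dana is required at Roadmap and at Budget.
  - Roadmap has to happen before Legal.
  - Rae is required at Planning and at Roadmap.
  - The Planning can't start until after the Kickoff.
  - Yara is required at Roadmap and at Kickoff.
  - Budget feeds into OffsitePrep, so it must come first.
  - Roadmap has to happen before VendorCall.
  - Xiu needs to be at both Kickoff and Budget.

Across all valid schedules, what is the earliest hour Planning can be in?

3pm

Precedence pushes Planning to at least 3pm.
Planning at 3pm is achievable: Legal in 7pm; Planning in 3pm; DesignReview in 5pm; Roadmap in 4pm; VendorCall in 6pm; Kickoff in 2pm; OffsitePrep in 9pm; Budget in 8pm.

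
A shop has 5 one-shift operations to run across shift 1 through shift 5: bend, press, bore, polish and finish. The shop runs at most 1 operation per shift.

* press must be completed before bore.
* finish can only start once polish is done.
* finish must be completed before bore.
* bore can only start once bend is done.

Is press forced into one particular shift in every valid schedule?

press can be shift 1 (e.g. finish=shift 3, bend=shift 4, press=shift 1, bore=shift 5, polish=shift 2) or shift 2 (e.g. bend in shift 4; finish in shift 3; press in shift 2; bore in shift 5; polish in shift 1).

No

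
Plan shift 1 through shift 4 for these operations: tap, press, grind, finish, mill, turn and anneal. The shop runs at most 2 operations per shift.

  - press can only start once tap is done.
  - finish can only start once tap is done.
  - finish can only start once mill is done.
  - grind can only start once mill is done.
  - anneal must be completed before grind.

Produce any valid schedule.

grind -> shift 3, press -> shift 3, anneal -> shift 2, turn -> shift 4, mill -> shift 1, tap -> shift 1, finish -> shift 2

Checking: tap(shift 1) before finish(shift 2); mill(shift 1) before grind(shift 3); anneal(shift 2) before grind(shift 3); tap(shift 1) before press(shift 3); mill(shift 1) before finish(shift 2); max 2 per shift (cap 2).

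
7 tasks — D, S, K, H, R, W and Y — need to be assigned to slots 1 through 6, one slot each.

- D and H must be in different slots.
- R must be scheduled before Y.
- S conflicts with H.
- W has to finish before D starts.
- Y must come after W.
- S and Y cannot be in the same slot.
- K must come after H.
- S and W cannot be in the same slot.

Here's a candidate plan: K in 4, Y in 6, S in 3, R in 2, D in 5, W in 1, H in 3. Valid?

Invalid. S conflicts with H.

R must be scheduled before Y — holds.
K must come after H — holds.
S and W cannot be in the same slot — holds.
S and Y cannot be in the same slot — holds.
Y must come after W — holds.
S conflicts with H — violated.
D and H must be in different slots — holds.
W has to finish before D starts — holds.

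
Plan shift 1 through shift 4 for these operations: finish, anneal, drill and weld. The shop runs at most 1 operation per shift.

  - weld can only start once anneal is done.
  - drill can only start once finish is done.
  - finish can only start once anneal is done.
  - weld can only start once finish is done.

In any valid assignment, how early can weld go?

Precedence pushes weld to at least shift 3.
weld at shift 3 is achievable: anneal=shift 1, finish=shift 2, drill=shift 4, weld=shift 3.

shift 3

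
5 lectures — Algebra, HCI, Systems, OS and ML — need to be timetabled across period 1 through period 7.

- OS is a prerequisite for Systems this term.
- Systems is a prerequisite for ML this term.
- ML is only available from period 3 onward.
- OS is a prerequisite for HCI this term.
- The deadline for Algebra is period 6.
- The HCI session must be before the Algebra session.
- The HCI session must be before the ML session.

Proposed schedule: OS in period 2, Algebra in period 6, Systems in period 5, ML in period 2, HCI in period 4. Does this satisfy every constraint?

No — it violates: ML is only available from period 3 onward

ML is only available from period 3 onward — violated.
OS is a prerequisite for Systems this term — holds.
Systems is a prerequisite for ML this term — violated.
The deadline for Algebra is period 6 — holds.
The HCI session must be before the Algebra session — holds.
OS is a prerequisite for HCI this term — holds.
The HCI session must be before the ML session — violated.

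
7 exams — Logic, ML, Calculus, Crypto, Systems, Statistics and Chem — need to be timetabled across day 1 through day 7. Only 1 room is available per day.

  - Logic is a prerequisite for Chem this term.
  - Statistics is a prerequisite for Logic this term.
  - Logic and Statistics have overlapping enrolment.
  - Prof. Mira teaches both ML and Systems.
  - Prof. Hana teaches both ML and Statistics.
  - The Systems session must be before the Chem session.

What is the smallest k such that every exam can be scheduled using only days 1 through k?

The precedence chain requires at least 3 distinct days.
With at most 1 per day and 7 exams, at least 7 days are needed.
7 works (last occupied day: day 7): for example Chem -> day 4, Logic -> day 2, Statistics -> day 1, ML -> day 5, Systems -> day 3, Calculus -> day 6, Crypto -> day 7.

7 days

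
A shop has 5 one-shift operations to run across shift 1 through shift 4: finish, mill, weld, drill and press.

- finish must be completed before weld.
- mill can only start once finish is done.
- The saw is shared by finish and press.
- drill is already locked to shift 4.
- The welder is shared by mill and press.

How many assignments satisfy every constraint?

28

Splitting on finish: it can be shift 1 (18), shift 2 (8), shift 3 (2). Listing each branch's schedules as (mill, weld, drill, press) by shift number:
finish=shift 1: (2,2,4,3) (2,2,4,4) (2,3,4,3) (2,3,4,4) (2,4,4,3) (2,4,4,4) (3,2,4,2) (3,2,4,4) (3,3,4,2) (3,3,4,4) (3,4,4,2) (3,4,4,4) (4,2,4,2) (4,2,4,3) (4,3,4,2) (4,3,4,3) (4,4,4,2) (4,4,4,3) — 18.
finish=shift 2: (3,3,4,1) (3,3,4,4) (3,4,4,1) (3,4,4,4) (4,3,4,1) (4,3,4,3) (4,4,4,1) (4,4,4,3) — 8.
finish=shift 3: (4,4,4,1) (4,4,4,2) — 2.
Summing: 18 + 8 + 2 = 28.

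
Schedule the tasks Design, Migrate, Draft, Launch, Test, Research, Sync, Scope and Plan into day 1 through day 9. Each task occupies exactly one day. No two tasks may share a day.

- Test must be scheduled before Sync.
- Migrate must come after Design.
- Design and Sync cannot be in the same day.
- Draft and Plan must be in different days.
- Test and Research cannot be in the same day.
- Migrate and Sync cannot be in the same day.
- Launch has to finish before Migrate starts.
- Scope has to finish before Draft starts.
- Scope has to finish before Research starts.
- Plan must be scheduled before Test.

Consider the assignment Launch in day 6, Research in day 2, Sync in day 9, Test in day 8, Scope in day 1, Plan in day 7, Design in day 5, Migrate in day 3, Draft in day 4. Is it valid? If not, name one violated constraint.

Invalid. Launch has to finish before Migrate starts.

No two tasks may share a day — holds.
Test and Research cannot be in the same day — holds.
Migrate must come after Design — violated.
Draft and Plan must be in different days — holds.
Migrate and Sync cannot be in the same day — holds.
Launch has to finish before Migrate starts — violated.
Scope has to finish before Draft starts — holds.
Test must be scheduled before Sync — holds.
Plan must be scheduled before Test — holds.
Scope has to finish before Research starts — holds.
Design and Sync cannot be in the same day — holds.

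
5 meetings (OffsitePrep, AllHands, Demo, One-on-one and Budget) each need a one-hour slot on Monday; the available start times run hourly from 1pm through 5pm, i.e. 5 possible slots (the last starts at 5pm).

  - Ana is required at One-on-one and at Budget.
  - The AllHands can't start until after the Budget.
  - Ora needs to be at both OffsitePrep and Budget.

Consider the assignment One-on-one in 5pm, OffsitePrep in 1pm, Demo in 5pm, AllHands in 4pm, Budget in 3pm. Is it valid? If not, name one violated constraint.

Valid

Ora needs to be at both OffsitePrep and Budget — holds.
Ana is required at One-on-one and at Budget — holds.
The AllHands can't start until after the Budget — holds.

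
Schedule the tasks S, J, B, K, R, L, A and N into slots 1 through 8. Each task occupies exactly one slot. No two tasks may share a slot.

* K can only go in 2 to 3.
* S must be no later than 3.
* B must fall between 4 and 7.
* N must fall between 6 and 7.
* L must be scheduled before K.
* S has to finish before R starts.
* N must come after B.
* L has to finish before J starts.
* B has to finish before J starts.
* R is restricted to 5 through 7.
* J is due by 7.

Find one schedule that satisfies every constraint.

B=4; J=7; K=2; N=6; R=5; L=1; A=8; S=3

Checking: B(4) before J(7); S(3) before R(5); L(1) before K(2); B(4) before N(6); L(1) before J(7); B=4 in [4,7]; R=5 in [5,7]; J=7 in [1,7]; K=2 in [2,3]; N=6 in [6,7]; S=3 in [1,3]; max 1 per slot (cap 1).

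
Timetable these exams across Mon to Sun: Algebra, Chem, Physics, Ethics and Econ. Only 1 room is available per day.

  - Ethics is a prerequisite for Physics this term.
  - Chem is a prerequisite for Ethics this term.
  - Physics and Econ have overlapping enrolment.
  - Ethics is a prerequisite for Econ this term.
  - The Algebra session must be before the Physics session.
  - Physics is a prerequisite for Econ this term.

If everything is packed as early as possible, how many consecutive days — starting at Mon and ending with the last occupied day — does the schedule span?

The precedence chain requires at least 4 distinct days.
With at most 1 per day and 5 exams, at least 5 days are needed.
5 works (last occupied day: Fri): for example Algebra -> Wed, Physics -> Thu, Econ -> Fri, Chem -> Mon, Ethics -> Tue.

5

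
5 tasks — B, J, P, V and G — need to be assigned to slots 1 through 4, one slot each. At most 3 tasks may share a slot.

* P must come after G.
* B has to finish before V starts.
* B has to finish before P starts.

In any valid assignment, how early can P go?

2

Precedence pushes P to at least 2.
P at 2 is achievable: V=2, B=1, P=2, G=1, J=1.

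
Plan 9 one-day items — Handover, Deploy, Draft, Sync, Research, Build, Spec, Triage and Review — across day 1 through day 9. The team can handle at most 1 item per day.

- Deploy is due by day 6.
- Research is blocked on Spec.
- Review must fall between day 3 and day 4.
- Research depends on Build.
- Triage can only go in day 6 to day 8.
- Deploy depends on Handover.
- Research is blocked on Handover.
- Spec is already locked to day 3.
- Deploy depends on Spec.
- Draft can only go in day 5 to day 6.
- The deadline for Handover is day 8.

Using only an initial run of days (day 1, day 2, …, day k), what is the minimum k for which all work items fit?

The precedence chain requires at least 2 distinct days.
With at most 1 per day and 9 work items, at least 9 days are needed.
Triage can't be placed before day 6, so the schedule must run through at least day 6.
9 works (last occupied day: day 9): for example Review -> day 4; Sync -> day 9; Build -> day 2; Deploy -> day 6; Triage -> day 7; Handover -> day 1; Spec -> day 3; Research -> day 8; Draft -> day 5.

9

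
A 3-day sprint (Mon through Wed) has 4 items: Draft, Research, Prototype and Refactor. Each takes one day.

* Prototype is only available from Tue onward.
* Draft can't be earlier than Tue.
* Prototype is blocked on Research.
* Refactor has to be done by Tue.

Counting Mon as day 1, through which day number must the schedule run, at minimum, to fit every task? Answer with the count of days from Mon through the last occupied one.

The precedence chain requires at least 2 distinct days.
2 works (last occupied day: Tue): for example Research=Mon; Prototype=Tue; Draft=Tue; Refactor=Mon.

2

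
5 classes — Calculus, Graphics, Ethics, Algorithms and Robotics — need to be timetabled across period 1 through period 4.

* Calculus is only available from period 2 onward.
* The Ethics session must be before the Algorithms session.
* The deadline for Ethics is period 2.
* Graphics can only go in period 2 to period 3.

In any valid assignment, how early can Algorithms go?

Precedence pushes Algorithms to at least period 2.
Algorithms at period 2 is achievable: Calculus in period 2, Graphics in period 2, Ethics in period 1, Robotics in period 1, Algorithms in period 2.

period 2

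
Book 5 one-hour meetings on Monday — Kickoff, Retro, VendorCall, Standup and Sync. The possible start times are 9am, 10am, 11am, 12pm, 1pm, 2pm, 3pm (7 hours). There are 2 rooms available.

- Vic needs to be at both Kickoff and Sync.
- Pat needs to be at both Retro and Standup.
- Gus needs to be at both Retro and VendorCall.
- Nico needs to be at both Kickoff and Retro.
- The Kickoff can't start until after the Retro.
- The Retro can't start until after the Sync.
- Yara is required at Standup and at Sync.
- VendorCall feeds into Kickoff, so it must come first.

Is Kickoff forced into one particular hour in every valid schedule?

Kickoff can be 11am (e.g. Standup in 11am, Retro in 10am, VendorCall in 9am, Kickoff in 11am, Sync in 9am) or 12pm (e.g. Retro in 10am; VendorCall in 9am; Kickoff in 12pm; Sync in 9am; Standup in 11am).

No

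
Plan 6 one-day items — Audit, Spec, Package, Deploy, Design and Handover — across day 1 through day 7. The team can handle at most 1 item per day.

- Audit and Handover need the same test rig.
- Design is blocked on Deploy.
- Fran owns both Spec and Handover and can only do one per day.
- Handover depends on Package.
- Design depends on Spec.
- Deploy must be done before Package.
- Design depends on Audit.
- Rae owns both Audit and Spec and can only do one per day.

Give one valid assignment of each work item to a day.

Package in day 5, Handover in day 6, Audit in day 2, Deploy in day 1, Design in day 4, Spec in day 3

Checking: Deploy(day 1) before Package(day 5); Deploy(day 1) before Design(day 4); Package(day 5) before Handover(day 6); Spec(day 3) before Design(day 4); Audit(day 2) before Design(day 4); Spec(day 3) != Handover(day 6); Audit(day 2) != Spec(day 3); Audit(day 2) != Handover(day 6); max 1 per day (cap 1).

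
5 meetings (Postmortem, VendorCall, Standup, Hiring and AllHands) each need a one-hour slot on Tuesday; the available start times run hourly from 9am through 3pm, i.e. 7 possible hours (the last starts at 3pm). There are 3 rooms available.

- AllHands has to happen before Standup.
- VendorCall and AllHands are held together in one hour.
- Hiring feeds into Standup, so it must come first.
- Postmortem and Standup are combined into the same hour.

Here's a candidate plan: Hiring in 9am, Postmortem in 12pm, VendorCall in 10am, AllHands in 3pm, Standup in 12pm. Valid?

VendorCall and AllHands are held together in one hour — violated.
There are 3 rooms available — holds.
AllHands has to happen before Standup — violated.
Hiring feeds into Standup, so it must come first — holds.
Postmortem and Standup are combined into the same hour — holds.

Invalid. VendorCall and AllHands are held together in one hour.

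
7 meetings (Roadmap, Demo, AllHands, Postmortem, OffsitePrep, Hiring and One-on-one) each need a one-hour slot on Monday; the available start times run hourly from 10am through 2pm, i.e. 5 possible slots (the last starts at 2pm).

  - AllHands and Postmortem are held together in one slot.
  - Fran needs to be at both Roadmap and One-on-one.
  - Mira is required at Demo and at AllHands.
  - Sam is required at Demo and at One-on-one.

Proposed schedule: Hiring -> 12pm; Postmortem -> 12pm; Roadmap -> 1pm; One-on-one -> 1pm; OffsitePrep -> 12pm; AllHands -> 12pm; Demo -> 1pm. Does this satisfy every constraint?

No. Sam is required at Demo and at One-on-one is not satisfied.

Sam is required at Demo and at One-on-one — violated.
AllHands and Postmortem are held together in one slot — holds.
Mira is required at Demo and at AllHands — holds.
Fran needs to be at both Roadmap and One-on-one — violated.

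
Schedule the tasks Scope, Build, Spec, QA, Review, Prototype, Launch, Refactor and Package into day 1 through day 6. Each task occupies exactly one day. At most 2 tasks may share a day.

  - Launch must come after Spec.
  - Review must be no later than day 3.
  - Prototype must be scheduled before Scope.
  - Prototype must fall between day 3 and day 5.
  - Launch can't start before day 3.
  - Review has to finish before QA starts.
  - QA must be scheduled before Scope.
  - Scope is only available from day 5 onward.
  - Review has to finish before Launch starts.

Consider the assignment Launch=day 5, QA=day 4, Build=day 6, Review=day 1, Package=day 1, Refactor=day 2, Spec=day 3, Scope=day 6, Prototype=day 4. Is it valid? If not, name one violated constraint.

Review has to finish before QA starts — holds.
Scope is only available from day 5 onward — holds.
Launch must come after Spec — holds.
Prototype must fall between day 3 and day 5 — holds.
Review has to finish before Launch starts — holds.
QA must be scheduled before Scope — holds.
At most 2 tasks may share a day — holds.
Launch can't start before day 3 — holds.
Review must be no later than day 3 — holds.
Prototype must be scheduled before Scope — holds.

Valid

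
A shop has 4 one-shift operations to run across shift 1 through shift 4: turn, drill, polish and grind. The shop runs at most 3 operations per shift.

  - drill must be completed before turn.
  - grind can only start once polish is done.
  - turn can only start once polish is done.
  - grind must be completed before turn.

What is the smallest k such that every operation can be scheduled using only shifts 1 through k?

The precedence chain requires at least 3 distinct shifts.
With at most 3 per shift and 4 operations, at least 2 shifts are needed.
3 works (last occupied shift: shift 3): for example turn -> shift 3; polish -> shift 1; grind -> shift 2; drill -> shift 1.

3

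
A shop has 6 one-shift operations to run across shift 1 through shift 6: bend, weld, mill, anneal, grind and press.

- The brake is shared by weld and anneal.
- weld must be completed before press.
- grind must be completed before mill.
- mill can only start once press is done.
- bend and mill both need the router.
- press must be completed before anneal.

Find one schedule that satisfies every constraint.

mill=shift 3, weld=shift 1, grind=shift 1, press=shift 2, anneal=shift 3, bend=shift 1

Checking: weld(shift 1) before press(shift 2); press(shift 2) before mill(shift 3); press(shift 2) before anneal(shift 3); grind(shift 1) before mill(shift 3); weld(shift 1) != anneal(shift 3); bend(shift 1) != mill(shift 3).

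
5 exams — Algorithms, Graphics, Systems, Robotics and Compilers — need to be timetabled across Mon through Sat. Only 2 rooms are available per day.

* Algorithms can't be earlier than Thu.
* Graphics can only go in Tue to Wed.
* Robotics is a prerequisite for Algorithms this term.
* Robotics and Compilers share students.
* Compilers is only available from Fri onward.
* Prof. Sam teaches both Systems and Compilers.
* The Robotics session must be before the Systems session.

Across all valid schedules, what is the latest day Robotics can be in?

Downstream work caps Robotics at Fri.
Robotics at Thu is achievable: Algorithms in Fri, Robotics in Thu, Systems in Sat, Compilers in Fri, Graphics in Tue.
Nothing later works — the conflict and capacity constraints rule out every day after Thu.

Thu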